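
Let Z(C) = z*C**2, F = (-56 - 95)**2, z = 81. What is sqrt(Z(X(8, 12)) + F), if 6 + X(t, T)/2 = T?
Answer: sqrt(34465) ≈ 185.65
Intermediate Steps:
X(t, T) = -12 + 2*T
F = 22801 (F = (-151)**2 = 22801)
Z(C) = 81*C**2
sqrt(Z(X(8, 12)) + F) = sqrt(81*(-12 + 2*12)**2 + 22801) = sqrt(81*(-12 + 24)**2 + 22801) = sqrt(81*12**2 + 22801) = sqrt(81*144 + 22801) = sqrt(11664 + 22801) = sqrt(34465)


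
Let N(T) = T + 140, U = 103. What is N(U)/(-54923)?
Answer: -243/54923 ≈ -0.0044244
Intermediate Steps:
N(T) = 140 + T
N(U)/(-54923) = (140 + 103)/(-54923) = 243*(-1/54923) = -243/54923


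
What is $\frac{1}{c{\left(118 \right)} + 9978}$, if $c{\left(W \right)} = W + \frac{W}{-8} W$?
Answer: $\frac{2}{16711} \approx 0.00011968$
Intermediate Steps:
$c{\left(W \right)} = W - \frac{W^{2}}{8}$ ($c{\left(W \right)} = W + W \left(- \frac{1}{8}\right) W = W + - \frac{W}{8} W = W - \frac{W^{2}}{8}$)
$\frac{1}{c{\left(118 \right)} + 9978} = \frac{1}{\frac{1}{8} \cdot 118 \left(8 - 118\right) + 9978} = \frac{1}{\frac{1}{8} \cdot 118 \left(-110\right) + 9978} = \frac{1}{- \frac{3245}{2} + 9978} = \frac{1}{\frac{16711}{2}} = \frac{2}{16711}$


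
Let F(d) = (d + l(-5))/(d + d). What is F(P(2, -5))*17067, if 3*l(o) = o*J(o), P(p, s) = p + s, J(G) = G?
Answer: -45512/3 ≈ -15171.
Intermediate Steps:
l(o) = o²/3 (l(o) = (o*o)/3 = o²/3)
F(d) = (25/3 + d)/(2*d) (F(d) = (d + (⅓)*(-5)²)/(d + d) = (d + (⅓)*25)/((2*d)) = (d + 25/3)*(1/(2*d)) = (25/3 + d)*(1/(2*d)) = (25/3 + d)/(2*d))
F(P(2, -5))*17067 = ((25 + 3*(2 - 5))/(6*(2 - 5)))*17067 = ((⅙)*(25 + 3*(-3))/(-3))*17067 = ((⅙)*(-⅓)*(25 - 9))*17067 = ((⅙)*(-⅓)*16)*17067 = -8/9*17067 = -45512/3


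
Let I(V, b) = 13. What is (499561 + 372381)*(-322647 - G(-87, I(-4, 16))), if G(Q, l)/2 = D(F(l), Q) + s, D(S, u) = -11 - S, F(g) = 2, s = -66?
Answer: -281191703638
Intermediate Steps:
G(Q, l) = -158 (G(Q, l) = 2*((-11 - 1*2) - 66) = 2*((-11 - 2) - 66) = 2*(-13 - 66) = 2*(-79) = -158)
(499561 + 372381)*(-322647 - G(-87, I(-4, 16))) = (499561 + 372381)*(-322647 - 1*(-158)) = 871942*(-322647 + 158) = 871942*(-322489) = -281191703638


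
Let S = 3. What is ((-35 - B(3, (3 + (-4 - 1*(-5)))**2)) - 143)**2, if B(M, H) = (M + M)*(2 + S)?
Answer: 43264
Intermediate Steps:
B(M, H) = 10*M (B(M, H) = (M + M)*(2 + 3) = (2*M)*5 = 10*M)
((-35 - B(3, (3 + (-4 - 1*(-5)))**2)) - 143)**2 = ((-35 - 10*3) - 143)**2 = ((-35 - 1*30) - 143)**2 = ((-35 - 30) - 143)**2 = (-65 - 143)**2 = (-208)**2 = 43264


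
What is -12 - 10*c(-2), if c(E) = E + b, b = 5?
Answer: -42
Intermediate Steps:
c(E) = 5 + E (c(E) = E + 5 = 5 + E)
-12 - 10*c(-2) = -12 - 10*(5 - 2) = -12 - 10*3 = -12 - 30 = -42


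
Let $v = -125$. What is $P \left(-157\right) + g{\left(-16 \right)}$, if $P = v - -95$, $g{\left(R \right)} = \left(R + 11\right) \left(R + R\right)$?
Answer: $4870$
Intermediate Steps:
$g{\left(R \right)} = 2 R \left(11 + R\right)$ ($g{\left(R \right)} = \left(11 + R\right) 2 R = 2 R \left(11 + R\right)$)
$P = -30$ ($P = -125 - -95 = -125 + 95 = -30$)
$P \left(-157\right) + g{\left(-16 \right)} = \left(-30\right) \left(-157\right) + 2 \left(-16\right) \left(11 - 16\right) = 4710 + 2 \left(-16\right) \left(-5\right) = 4710 + 160 = 4870$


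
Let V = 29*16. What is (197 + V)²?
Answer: 436921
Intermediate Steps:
V = 464
(197 + V)² = (197 + 464)² = 661² = 436921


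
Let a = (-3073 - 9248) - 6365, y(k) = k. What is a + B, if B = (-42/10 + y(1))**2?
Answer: -466894/25 ≈ -18676.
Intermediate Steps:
a = -18686 (a = -12321 - 6365 = -18686)
B = 256/25 (B = (-42/10 + 1)**2 = (-42*1/10 + 1)**2 = (-21/5 + 1)**2 = (-16/5)**2 = 256/25 ≈ 10.240)
a + B = -18686 + 256/25 = -466894/25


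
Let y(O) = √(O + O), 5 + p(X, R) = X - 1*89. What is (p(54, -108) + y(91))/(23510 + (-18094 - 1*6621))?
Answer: 8/241 - √182/1205 ≈ 0.021999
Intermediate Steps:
p(X, R) = -94 + X (p(X, R) = -5 + (X - 1*89) = -5 + (X - 89) = -5 + (-89 + X) = -94 + X)
y(O) = √2*√O (y(O) = √(2*O) = √2*√O)
(p(54, -108) + y(91))/(23510 + (-18094 - 1*6621)) = ((-94 + 54) + √2*√91)/(23510 + (-18094 - 1*6621)) = (-40 + √182)/(23510 + (-18094 - 6621)) = (-40 + √182)/(23510 - 24715) = (-40 + √182)/(-1205) = (-40 + √182)*(-1/1205) = 8/241 - √182/1205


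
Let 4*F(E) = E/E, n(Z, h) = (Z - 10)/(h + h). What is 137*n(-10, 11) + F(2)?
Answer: -5469/44 ≈ -124.30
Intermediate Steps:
n(Z, h) = (-10 + Z)/(2*h) (n(Z, h) = (-10 + Z)/((2*h)) = (-10 + Z)*(1/(2*h)) = (-10 + Z)/(2*h))
F(E) = ¼ (F(E) = (E/E)/4 = (¼)*1 = ¼)
137*n(-10, 11) + F(2) = 137*((½)*(-10 - 10)/11) + ¼ = 137*((½)*(1/11)*(-20)) + ¼ = 137*(-10/11) + ¼ = -1370/11 + ¼ = -5469/44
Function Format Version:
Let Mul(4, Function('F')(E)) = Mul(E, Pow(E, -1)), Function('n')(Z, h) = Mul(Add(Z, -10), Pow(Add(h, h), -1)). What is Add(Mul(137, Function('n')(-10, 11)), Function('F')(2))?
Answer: Rational(-5469, 44) ≈ -124.30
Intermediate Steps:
Function('n')(Z, h) = Mul(Rational(1, 2), Pow(h, -1), Add(-10, Z)) (Function('n')(Z, h) = Mul(Add(-10, Z), Pow(Mul(2, h), -1)) = Mul(Add(-10, Z), Mul(Rational(1, 2), Pow(h, -1))) = Mul(Rational(1, 2), Pow(h, -1), Add(-10, Z)))
Function('F')(E) = Rational(1, 4) (Function('F')(E) = Mul(Rational(1, 4), Mul(E, Pow(E, -1))) = Mul(Rational(1, 4), 1) = Rational(1, 4))
Add(Mul(137, Function('n')(-10, 11)), Function('F')(2)) = Add(Mul(137, Mul(Rational(1, 2), Pow(11, -1), Add(-10, -10))), Rational(1, 4)) = Add(Mul(137, Mul(Rational(1, 2), Rational(1, 11), -20)), Rational(1, 4)) = Add(Mul(137, Rational(-10, 11)), Rational(1, 4)) = Add(Rational(-1370, 11), Rational(1, 4)) = Rational(-5469, 44)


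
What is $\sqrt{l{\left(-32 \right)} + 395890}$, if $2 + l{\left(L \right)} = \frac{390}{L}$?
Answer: $\frac{17 \sqrt{21917}}{4} \approx 629.19$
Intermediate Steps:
$l{\left(L \right)} = -2 + \frac{390}{L}$
$\sqrt{l{\left(-32 \right)} + 395890} = \sqrt{\left(-2 + \frac{390}{-32}\right) + 395890} = \sqrt{\left(-2 + 390 \left(- \frac{1}{32}\right)\right) + 395890} = \sqrt{\left(-2 - \frac{195}{16}\right) + 395890} = \sqrt{- \frac{227}{16} + 395890} = \sqrt{\frac{6334013}{16}} = \frac{17 \sqrt{21917}}{4}$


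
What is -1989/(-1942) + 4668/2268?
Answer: 1131359/367038 ≈ 3.0824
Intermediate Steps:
-1989/(-1942) + 4668/2268 = -1989*(-1/1942) + 4668*(1/2268) = 1989/1942 + 389/189 = 1131359/367038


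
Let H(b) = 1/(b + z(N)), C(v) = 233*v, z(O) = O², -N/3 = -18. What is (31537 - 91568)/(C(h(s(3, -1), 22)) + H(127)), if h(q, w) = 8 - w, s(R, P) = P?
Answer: 182674333/9926265 ≈ 18.403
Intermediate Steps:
N = 54 (N = -3*(-18) = 54)
H(b) = 1/(2916 + b) (H(b) = 1/(b + 54²) = 1/(b + 2916) = 1/(2916 + b))
(31537 - 91568)/(C(h(s(3, -1), 22)) + H(127)) = (31537 - 91568)/(233*(8 - 1*22) + 1/(2916 + 127)) = -60031/(233*(8 - 22) + 1/3043) = -60031/(233*(-14) + 1/3043) = -60031/(-3262 + 1/3043) = -60031/(-9926265/3043) = -60031*(-3043/9926265) = 182674333/9926265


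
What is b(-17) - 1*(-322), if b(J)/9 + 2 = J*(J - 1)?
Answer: 3058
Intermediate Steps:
b(J) = -18 + 9*J*(-1 + J) (b(J) = -18 + 9*(J*(J - 1)) = -18 + 9*(J*(-1 + J)) = -18 + 9*J*(-1 + J))
b(-17) - 1*(-322) = (-18 - 9*(-17) + 9*(-17)²) - 1*(-322) = (-18 + 153 + 9*289) + 322 = (-18 + 153 + 2601) + 322 = 2736 + 322 = 3058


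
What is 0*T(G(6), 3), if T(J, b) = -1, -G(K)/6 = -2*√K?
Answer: 0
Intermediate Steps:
G(K) = 12*√K (G(K) = -(-12)*√K = 12*√K)
0*T(G(6), 3) = 0*(-1) = 0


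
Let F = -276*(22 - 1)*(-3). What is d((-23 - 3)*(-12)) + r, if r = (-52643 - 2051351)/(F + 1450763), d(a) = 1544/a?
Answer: 201297377/57257889 ≈ 3.5156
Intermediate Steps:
F = 17388 (F = -5796*(-3) = -276*(-63) = 17388)
r = -2103994/1468151 (r = (-52643 - 2051351)/(17388 + 1450763) = -2103994/1468151 ≈ -1.4331)
d((-23 - 3)*(-12)) + r = 1544/(((-23 - 3)*(-12))) - 2103994/1468151 = 1544/((-26*(-12))) - 2103994/1468151 = 1544/312 - 2103994/1468151 = 1544*(1/312) - 2103994/1468151 = 193/39 - 2103994/1468151 = 201297377/57257889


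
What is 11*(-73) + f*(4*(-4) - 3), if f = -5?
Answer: -708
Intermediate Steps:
11*(-73) + f*(4*(-4) - 3) = 11*(-73) - 5*(4*(-4) - 3) = -803 - 5*(-16 - 3) = -803 - 5*(-19) = -803 + 95 = -708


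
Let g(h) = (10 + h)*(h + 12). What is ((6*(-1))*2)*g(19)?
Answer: -10788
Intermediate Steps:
g(h) = (10 + h)*(12 + h)
((6*(-1))*2)*g(19) = ((6*(-1))*2)*(120 + 19² + 22*19) = (-6*2)*(120 + 361 + 418) = -12*899 = -10788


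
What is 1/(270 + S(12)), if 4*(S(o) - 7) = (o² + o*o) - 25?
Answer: 4/1371 ≈ 0.0029176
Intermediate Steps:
S(o) = ¾ + o²/2 (S(o) = 7 + ((o² + o*o) - 25)/4 = 7 + ((o² + o²) - 25)/4 = 7 + (2*o² - 25)/4 = 7 + (-25 + 2*o²)/4 = 7 + (-25/4 + o²/2) = ¾ + o²/2)
1/(270 + S(12)) = 1/(270 + (¾ + (½)*12²)) = 1/(270 + (¾ + (½)*144)) = 1/(270 + (¾ + 72)) = 1/(270 + 291/4) = 1/(1371/4) = 4/1371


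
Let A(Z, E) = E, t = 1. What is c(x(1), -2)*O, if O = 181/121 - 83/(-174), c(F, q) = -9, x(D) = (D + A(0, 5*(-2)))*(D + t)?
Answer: -124611/7018 ≈ -17.756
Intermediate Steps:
x(D) = (1 + D)*(-10 + D) (x(D) = (D + 5*(-2))*(D + 1) = (D - 10)*(1 + D) = (-10 + D)*(1 + D) = (1 + D)*(-10 + D))
O = 41537/21054 (O = 181*(1/121) - 83*(-1/174) = 181/121 + 83/174 = 41537/21054 ≈ 1.9729)
c(x(1), -2)*O = -9*41537/21054 = -124611/7018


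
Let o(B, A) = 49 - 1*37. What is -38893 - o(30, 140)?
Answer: -38905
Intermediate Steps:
o(B, A) = 12 (o(B, A) = 49 - 37 = 12)
-38893 - o(30, 140) = -38893 - 1*12 = -38893 - 12 = -38905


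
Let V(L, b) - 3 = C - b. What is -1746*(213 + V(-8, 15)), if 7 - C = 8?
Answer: -349200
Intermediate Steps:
C = -1 (C = 7 - 1*8 = 7 - 8 = -1)
V(L, b) = 2 - b (V(L, b) = 3 + (-1 - b) = 2 - b)
-1746*(213 + V(-8, 15)) = -1746*(213 + (2 - 1*15)) = -1746*(213 + (2 - 15)) = -1746*(213 - 13) = -1746*200 = -349200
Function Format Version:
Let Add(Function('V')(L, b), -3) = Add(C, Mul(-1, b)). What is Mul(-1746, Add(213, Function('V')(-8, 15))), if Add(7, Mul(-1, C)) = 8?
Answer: -349200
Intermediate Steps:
C = -1 (C = Add(7, Mul(-1, 8)) = Add(7, -8) = -1)
Function('V')(L, b) = Add(2, Mul(-1, b)) (Function('V')(L, b) = Add(3, Add(-1, Mul(-1, b))) = Add(2, Mul(-1, b)))
Mul(-1746, Add(213, Function('V')(-8, 15))) = Mul(-1746, Add(213, Add(2, Mul(-1, 15)))) = Mul(-1746, Add(213, Add(2, -15))) = Mul(-1746, Add(213, -13)) = Mul(-1746, 200) = -349200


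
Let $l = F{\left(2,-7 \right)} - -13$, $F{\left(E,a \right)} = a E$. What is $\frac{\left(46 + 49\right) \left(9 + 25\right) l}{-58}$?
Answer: $\frac{1615}{29} \approx 55.69$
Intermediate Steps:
$F{\left(E,a \right)} = E a$
$l = -1$ ($l = 2 \left(-7\right) - -13 = -14 + 13 = -1$)
$\frac{\left(46 + 49\right) \left(9 + 25\right) l}{-58} = \frac{\left(46 + 49\right) \left(9 + 25\right) \left(-1\right)}{-58} = 95 \cdot 34 \left(-1\right) \left(- \frac{1}{58}\right) = 3230 \left(-1\right) \left(- \frac{1}{58}\right) = \left(-3230\right) \left(- \frac{1}{58}\right) = \frac{1615}{29}$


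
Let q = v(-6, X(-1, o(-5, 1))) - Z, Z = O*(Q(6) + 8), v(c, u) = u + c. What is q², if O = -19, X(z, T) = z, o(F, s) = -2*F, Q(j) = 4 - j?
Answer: 11449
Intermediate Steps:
v(c, u) = c + u
Z = -114 (Z = -19*((4 - 1*6) + 8) = -19*((4 - 6) + 8) = -19*(-2 + 8) = -19*6 = -114)
q = 107 (q = (-6 - 1) - 1*(-114) = -7 + 114 = 107)
q² = 107² = 11449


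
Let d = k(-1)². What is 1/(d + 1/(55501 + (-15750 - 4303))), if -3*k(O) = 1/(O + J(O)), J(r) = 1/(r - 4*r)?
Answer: 35448/8863 ≈ 3.9995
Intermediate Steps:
J(r) = -1/(3*r) (J(r) = 1/(-3*r) = -1/(3*r))
k(O) = -1/(3*(O - 1/(3*O)))
d = ¼ (d = (-1*(-1)/(-1 + 3*(-1)²))² = (-1*(-1)/(-1 + 3*1))² = (-1*(-1)/(-1 + 3))² = (-1*(-1)/2)² = (-1*(-1)*½)² = (½)² = ¼ ≈ 0.25000)
1/(d + 1/(55501 + (-15750 - 4303))) = 1/(¼ + 1/(55501 + (-15750 - 4303))) = 1/(¼ + 1/(55501 - 20053)) = 1/(¼ + 1/35448) = 1/(8863/35448) = 35448/8863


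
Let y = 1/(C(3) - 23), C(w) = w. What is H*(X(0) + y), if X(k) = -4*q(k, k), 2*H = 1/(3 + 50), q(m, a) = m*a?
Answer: -1/2120 ≈ -0.00047170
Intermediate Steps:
q(m, a) = a*m
H = 1/106 (H = 1/(2*(3 + 50)) = (½)/53 = (½)*(1/53) = 1/106 ≈ 0.0094340)
X(k) = -4*k² (X(k) = -4*k*k = -4*k²)
y = -1/20 (y = 1/(3 - 23) = 1/(-20) = -1/20 ≈ -0.050000)
H*(X(0) + y) = (-4*0² - 1/20)/106 = (-4*0 - 1/20)/106 = (0 - 1/20)/106 = (1/106)*(-1/20) = -1/2120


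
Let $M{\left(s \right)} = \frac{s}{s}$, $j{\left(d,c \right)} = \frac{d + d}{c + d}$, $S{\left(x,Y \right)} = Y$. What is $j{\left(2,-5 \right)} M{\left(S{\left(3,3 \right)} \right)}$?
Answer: $- \frac{4}{3} \approx -1.3333$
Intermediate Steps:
$j{\left(d,c \right)} = \frac{2 d}{c + d}$
$M{\left(s \right)} = 1$
$j{\left(2,-5 \right)} M{\left(S{\left(3,3 \right)} \right)} = 2 \cdot 2 \frac{1}{-5 + 2} \cdot 1 = 2 \cdot 2 \frac{1}{-3} \cdot 1 = 2 \cdot 2 \left(- \frac{1}{3}\right) 1 = \left(- \frac{4}{3}\right) 1 = - \frac{4}{3}$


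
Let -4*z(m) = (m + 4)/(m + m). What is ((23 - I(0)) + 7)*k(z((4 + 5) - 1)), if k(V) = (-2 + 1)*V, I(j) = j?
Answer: 45/8 ≈ 5.6250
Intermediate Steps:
z(m) = -(4 + m)/(8*m) (z(m) = -(m + 4)/(4*(m + m)) = -(4 + m)/(4*(2*m)) = -(4 + m)*1/(2*m)/4 = -(4 + m)/(8*m))
k(V) = -V
((23 - I(0)) + 7)*k(z((4 + 5) - 1)) = ((23 - 1*0) + 7)*(-(-4 - ((4 + 5) - 1))/(8*((4 + 5) - 1))) = ((23 + 0) + 7)*(-(-4 - (9 - 1))/(8*(9 - 1))) = (23 + 7)*(-(-4 - 1*8)/(8*8)) = 30*(-(-4 - 8)/(8*8)) = 30*(-(-12)/(8*8)) = 30*(-1*(-3/16)) = 30*(3/16) = 45/8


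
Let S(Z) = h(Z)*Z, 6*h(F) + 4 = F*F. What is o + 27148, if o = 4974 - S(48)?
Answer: 13722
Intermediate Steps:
h(F) = -⅔ + F²/6 (h(F) = -⅔ + (F*F)/6 = -⅔ + F²/6)
S(Z) = Z*(-⅔ + Z²/6) (S(Z) = (-⅔ + Z²/6)*Z = Z*(-⅔ + Z²/6))
o = -13426 (o = 4974 - 48*(-4 + 48²)/6 = 4974 - 48*(-4 + 2304)/6 = 4974 - 48*2300/6 = 4974 - 1*18400 = 4974 - 18400 = -13426)
o + 27148 = -13426 + 27148 = 13722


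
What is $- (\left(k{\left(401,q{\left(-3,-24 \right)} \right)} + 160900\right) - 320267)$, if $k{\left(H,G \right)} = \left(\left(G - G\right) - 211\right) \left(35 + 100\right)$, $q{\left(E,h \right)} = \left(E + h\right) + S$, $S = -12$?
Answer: $187852$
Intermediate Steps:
$q{\left(E,h \right)} = -12 + E + h$ ($q{\left(E,h \right)} = \left(E + h\right) - 12 = -12 + E + h$)
$k{\left(H,G \right)} = -28485$ ($k{\left(H,G \right)} = \left(0 - 211\right) 135 = \left(-211\right) 135 = -28485$)
$- (\left(k{\left(401,q{\left(-3,-24 \right)} \right)} + 160900\right) - 320267) = - (\left(-28485 + 160900\right) - 320267) = - (132415 - 320267) = \left(-1\right) \left(-187852\right) = 187852$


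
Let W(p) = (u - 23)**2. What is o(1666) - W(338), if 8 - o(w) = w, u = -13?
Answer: -2954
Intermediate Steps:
o(w) = 8 - w
W(p) = 1296 (W(p) = (-13 - 23)**2 = (-36)**2 = 1296)
o(1666) - W(338) = (8 - 1*1666) - 1*1296 = (8 - 1666) - 1296 = -1658 - 1296 = -2954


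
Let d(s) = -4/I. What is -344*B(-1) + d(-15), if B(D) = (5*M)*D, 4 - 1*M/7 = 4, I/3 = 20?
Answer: -1/15 ≈ -0.066667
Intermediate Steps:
I = 60 (I = 3*20 = 60)
M = 0 (M = 28 - 7*4 = 28 - 28 = 0)
d(s) = -1/15 (d(s) = -4/60 = -4*1/60 = -1/15)
B(D) = 0 (B(D) = (5*0)*D = 0*D = 0)
-344*B(-1) + d(-15) = -344*0 - 1/15 = 0 - 1/15 = -1/15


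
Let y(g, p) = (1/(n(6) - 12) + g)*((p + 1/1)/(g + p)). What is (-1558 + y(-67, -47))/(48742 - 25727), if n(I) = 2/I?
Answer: -3162214/45914925 ≈ -0.068871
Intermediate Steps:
y(g, p) = (1 + p)*(-3/35 + g)/(g + p) (y(g, p) = (1/(2/6 - 12) + g)*((p + 1/1)/(g + p)) = (1/(2*(⅙) - 12) + g)*((p + 1)/(g + p)) = (1/(⅓ - 12) + g)*((1 + p)/(g + p)) = (1/(-35/3) + g)*((1 + p)/(g + p)) = (-3/35 + g)*((1 + p)/(g + p)) = (1 + p)*(-3/35 + g)/(g + p))
(-1558 + y(-67, -47))/(48742 - 25727) = (-1558 + (-3/35 - 67 - 3/35*(-47) - 67*(-47))/(-67 - 47))/(48742 - 25727) = (-1558 + (-3/35 - 67 + 141/35 + 3149)/(-114))/23015 = (-1558 - 1/114*108008/35)*(1/23015) = (-1558 - 54004/1995)*(1/23015) = -3162214/1995*1/23015 = -3162214/45914925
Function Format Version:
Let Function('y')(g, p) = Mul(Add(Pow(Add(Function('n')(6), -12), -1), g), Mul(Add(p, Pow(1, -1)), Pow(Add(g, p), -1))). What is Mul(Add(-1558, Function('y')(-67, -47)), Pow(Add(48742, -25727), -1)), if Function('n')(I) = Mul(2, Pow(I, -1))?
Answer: Rational(-3162214, 45914925) ≈ -0.068871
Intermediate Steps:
Function('y')(g, p) = Mul(Pow(Add(g, p), -1), Add(1, p), Add(Rational(-3, 35), g)) (Function('y')(g, p) = Mul(Add(Pow(Add(Mul(2, Pow(6, -1)), -12), -1), g), Mul(Add(p, Pow(1, -1)), Pow(Add(g, p), -1))) = Mul(Add(Pow(Add(Mul(2, Rational(1, 6)), -12), -1), g), Mul(Add(p, 1), Pow(Add(g, p), -1))) = Mul(Add(Pow(Add(Rational(1, 3), -12), -1), g), Mul(Add(1, p), Pow(Add(g, p), -1))) = Mul(Add(Pow(Rational(-35, 3), -1), g), Mul(Pow(Add(g, p), -1), Add(1, p))) = Mul(Add(Rational(-3, 35), g), Mul(Pow(Add(g, p), -1), Add(1, p))) = Mul(Pow(Add(g, p), -1), Add(1, p), Add(Rational(-3, 35), g)))
Mul(Add(-1558, Function('y')(-67, -47)), Pow(Add(48742, -25727), -1)) = Mul(Add(-1558, Mul(Pow(Add(-67, -47), -1), Add(Rational(-3, 35), -67, Mul(Rational(-3, 35), -47), Mul(-67, -47)))), Pow(Add(48742, -25727), -1)) = Mul(Add(-1558, Mul(Pow(-114, -1), Add(Rational(-3, 35), -67, Rational(141, 35), 3149))), Pow(23015, -1)) = Mul(Add(-1558, Mul(Rational(-1, 114), Rational(108008, 35))), Rational(1, 23015)) = Mul(Add(-1558, Rational(-54004, 1995)), Rational(1, 23015)) = Mul(Rational(-3162214, 1995), Rational(1, 23015)) = Rational(-3162214, 45914925)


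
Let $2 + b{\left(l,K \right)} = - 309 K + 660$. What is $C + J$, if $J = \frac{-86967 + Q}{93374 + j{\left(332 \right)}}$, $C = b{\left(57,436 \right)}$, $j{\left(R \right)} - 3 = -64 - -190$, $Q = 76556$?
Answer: $- \frac{12535583609}{93503} \approx -1.3407 \cdot 10^{5}$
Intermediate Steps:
$b{\left(l,K \right)} = 658 - 309 K$ ($b{\left(l,K \right)} = -2 - \left(-660 + 309 K\right) = 658 - 309 K$)
$j{\left(R \right)} = 129$ ($j{\left(R \right)} = 3 - -126 = 3 + \left(-64 + 190\right) = 3 + 126 = 129$)
$C = -134066$ ($C = 658 - 134724 = -134066$)
$J = - \frac{10411}{93503}$ ($J = \frac{-86967 + 76556}{93374 + 129} = - \frac{10411}{93503} \approx -0.11134$)
$C + J = -134066 - \frac{10411}{93503} = - \frac{12535583609}{93503}$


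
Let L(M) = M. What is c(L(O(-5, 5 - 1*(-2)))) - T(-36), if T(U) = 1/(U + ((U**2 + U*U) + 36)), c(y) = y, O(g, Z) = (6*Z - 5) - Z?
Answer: 77759/2592 ≈ 30.000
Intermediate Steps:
O(g, Z) = -5 + 5*Z (O(g, Z) = (-5 + 6*Z) - Z = -5 + 5*Z)
T(U) = 1/(36 + U + 2*U**2) (T(U) = 1/(U + ((U**2 + U**2) + 36)) = 1/(U + (2*U**2 + 36)) = 1/(U + (36 + 2*U**2)) = 1/(36 + U + 2*U**2))
c(L(O(-5, 5 - 1*(-2)))) - T(-36) = (-5 + 5*(5 - 1*(-2))) - 1/(36 - 36 + 2*(-36)**2) = (-5 + 5*(5 + 2)) - 1/(36 - 36 + 2*1296) = (-5 + 5*7) - 1/(36 - 36 + 2592) = (-5 + 35) - 1/2592 = 30 - 1*1/2592 = 30 - 1/2592 = 77759/2592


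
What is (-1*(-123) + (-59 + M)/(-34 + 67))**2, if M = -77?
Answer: 15389929/1089 ≈ 14132.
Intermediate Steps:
(-1*(-123) + (-59 + M)/(-34 + 67))**2 = (-1*(-123) + (-59 - 77)/(-34 + 67))**2 = (123 - 136/33)**2 = (3923/33)**2 = 15389929/1089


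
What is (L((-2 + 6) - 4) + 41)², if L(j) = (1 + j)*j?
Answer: 1681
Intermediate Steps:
L(j) = j*(1 + j)
(L((-2 + 6) - 4) + 41)² = (((-2 + 6) - 4)*(1 + ((-2 + 6) - 4)) + 41)² = ((4 - 4)*(1 + (4 - 4)) + 41)² = (0*(1 + 0) + 41)² = (0*1 + 41)² = (0 + 41)² = 41² = 1681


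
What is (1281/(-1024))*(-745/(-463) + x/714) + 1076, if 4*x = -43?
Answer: 69251077161/64479232 ≈ 1074.0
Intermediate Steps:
x = -43/4 (x = (1/4)*(-43) = -43/4 ≈ -10.750)
(1281/(-1024))*(-745/(-463) + x/714) + 1076 = (1281/(-1024))*(-745/(-463) - 43/4/714) + 1076 = (1281*(-1/1024))*(-745*(-1/463) - 43/4*1/714) + 1076 = -1281*(745/463 - 43/2856)/1024 + 1076 = -1281/1024*2107811/1322328 + 1076 = -128576471/64479232 + 1076 = 69251077161/64479232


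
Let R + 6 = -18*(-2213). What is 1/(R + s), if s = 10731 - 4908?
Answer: 1/45651 ≈ 2.1905e-5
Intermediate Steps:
R = 39828 (R = -6 - 18*(-2213) = -6 + 39834 = 39828)
s = 5823
1/(R + s) = 1/(39828 + 5823) = 1/45651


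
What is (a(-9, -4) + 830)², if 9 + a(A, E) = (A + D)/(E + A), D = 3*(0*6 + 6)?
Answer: 113720896/169 ≈ 6.7291e+5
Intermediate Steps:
D = 18 (D = 3*(0 + 6) = 3*6 = 18)
a(A, E) = -9 + (18 + A)/(A + E) (a(A, E) = -9 + (A + 18)/(E + A) = -9 + (18 + A)/(A + E))
(a(-9, -4) + 830)² = ((18 - 9*(-4) - 8*(-9))/(-9 - 4) + 830)² = ((18 + 36 + 72)/(-13) + 830)² = (-1/13*126 + 830)² = (-126/13 + 830)² = (10664/13)² = 113720896/169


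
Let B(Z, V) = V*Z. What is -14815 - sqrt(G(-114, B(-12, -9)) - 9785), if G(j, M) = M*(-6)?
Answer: -14815 - I*sqrt(10433) ≈ -14815.0 - 102.14*I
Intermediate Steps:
G(j, M) = -6*M
-14815 - sqrt(G(-114, B(-12, -9)) - 9785) = -14815 - sqrt(-(-54)*(-12) - 9785) = -14815 - sqrt(-6*108 - 9785) = -14815 - sqrt(-648 - 9785) = -14815 - sqrt(-10433) = -14815 - I*sqrt(10433)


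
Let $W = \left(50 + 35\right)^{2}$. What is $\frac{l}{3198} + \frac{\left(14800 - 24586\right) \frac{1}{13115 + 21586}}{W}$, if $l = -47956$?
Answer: $- \frac{2003884441288}{133630948425} \approx -14.996$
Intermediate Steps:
$W = 7225$ ($W = 85^{2} = 7225$)
$\frac{l}{3198} + \frac{\left(14800 - 24586\right) \frac{1}{13115 + 21586}}{W} = - \frac{47956}{3198} + \frac{\left(14800 - 24586\right) \frac{1}{13115 + 21586}}{7225} = \left(-47956\right) \frac{1}{3198} + - \frac{9786}{34701} \cdot \frac{1}{7225} = - \frac{23978}{1599} + \left(-9786\right) \frac{1}{34701} \cdot \frac{1}{7225} = - \frac{23978}{1599} - \frac{3262}{83571575} = - \frac{2003884441288}{133630948425}$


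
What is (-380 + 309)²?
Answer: 5041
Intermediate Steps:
(-380 + 309)² = (-71)² = 5041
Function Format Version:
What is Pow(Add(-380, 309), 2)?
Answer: 5041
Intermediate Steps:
Pow(Add(-380, 309), 2) = Pow(-71, 2) = 5041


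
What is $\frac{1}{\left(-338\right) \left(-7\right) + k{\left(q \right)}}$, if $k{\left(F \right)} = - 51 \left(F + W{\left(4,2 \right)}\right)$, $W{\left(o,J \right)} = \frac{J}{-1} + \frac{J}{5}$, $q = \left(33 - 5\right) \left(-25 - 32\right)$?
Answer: $\frac{5}{419218} \approx 1.1927 \cdot 10^{-5}$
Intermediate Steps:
$q = -1596$ ($q = 28 \left(-57\right) = -1596$)
$W{\left(o,J \right)} = - \frac{4 J}{5}$ ($W{\left(o,J \right)} = J \left(-1\right) + J \frac{1}{5} = - J + \frac{J}{5} = - \frac{4 J}{5}$)
$k{\left(F \right)} = \frac{408}{5} - 51 F$ ($k{\left(F \right)} = - 51 \left(F - \frac{8}{5}\right) = - 51 \left(- \frac{8}{5} + F\right) = \frac{408}{5} - 51 F$)
$\frac{1}{\left(-338\right) \left(-7\right) + k{\left(q \right)}} = \frac{1}{\left(-338\right) \left(-7\right) + \left(\frac{408}{5} - -81396\right)} = \frac{1}{2366 + \left(\frac{408}{5} + 81396\right)} = \frac{1}{2366 + \frac{407388}{5}} = \frac{1}{\frac{419218}{5}} = \frac{5}{419218}$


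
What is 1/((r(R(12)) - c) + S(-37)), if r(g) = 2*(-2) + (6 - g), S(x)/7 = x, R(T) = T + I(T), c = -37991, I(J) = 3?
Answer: 1/37719 ≈ 2.6512e-5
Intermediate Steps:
R(T) = 3 + T (R(T) = T + 3 = 3 + T)
S(x) = 7*x
r(g) = 2 - g (r(g) = -4 + (6 - g) = 2 - g)
1/((r(R(12)) - c) + S(-37)) = 1/(((2 - (3 + 12)) - 1*(-37991)) + 7*(-37)) = 1/(((2 - 1*15) + 37991) - 259) = 1/(((2 - 15) + 37991) - 259) = 1/((-13 + 37991) - 259) = 1/(37978 - 259) = 1/37719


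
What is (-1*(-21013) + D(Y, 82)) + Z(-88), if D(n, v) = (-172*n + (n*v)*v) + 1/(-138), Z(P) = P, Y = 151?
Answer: 139418225/138 ≈ 1.0103e+6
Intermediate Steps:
D(n, v) = -1/138 - 172*n + n*v**2 (D(n, v) = (-172*n + n*v**2) - 1/138 = -1/138 - 172*n + n*v**2)
(-1*(-21013) + D(Y, 82)) + Z(-88) = (-1*(-21013) + (-1/138 - 172*151 + 151*82**2)) - 88 = (21013 + (-1/138 - 25972 + 151*6724)) - 88 = (21013 + (-1/138 - 25972 + 1015324)) - 88 = (21013 + 136530575/138) - 88 = 139430369/138 - 88 = 139418225/138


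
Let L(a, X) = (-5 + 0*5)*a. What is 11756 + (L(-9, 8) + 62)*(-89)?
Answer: 2233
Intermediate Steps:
L(a, X) = -5*a (L(a, X) = (-5 + 0)*a = -5*a)
11756 + (L(-9, 8) + 62)*(-89) = 11756 + (-5*(-9) + 62)*(-89) = 11756 + (45 + 62)*(-89) = 11756 + 107*(-89) = 11756 - 9523 = 2233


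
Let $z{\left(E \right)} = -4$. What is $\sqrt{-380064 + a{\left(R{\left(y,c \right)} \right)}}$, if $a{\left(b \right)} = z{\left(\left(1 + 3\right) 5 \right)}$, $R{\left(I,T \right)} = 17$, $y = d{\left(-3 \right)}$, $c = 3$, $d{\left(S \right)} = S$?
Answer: $2 i \sqrt{95017} \approx 616.5 i$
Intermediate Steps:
$y = -3$
$a{\left(b \right)} = -4$
$\sqrt{-380064 + a{\left(R{\left(y,c \right)} \right)}} = \sqrt{-380064 - 4} = \sqrt{-380068} = 2 i \sqrt{95017}$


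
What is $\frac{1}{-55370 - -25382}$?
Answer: $- \frac{1}{29988} \approx -3.3347 \cdot 10^{-5}$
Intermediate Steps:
$\frac{1}{-55370 - -25382} = \frac{1}{-55370 + \left(\left(-8613 + 1241\right) + 32754\right)} = \frac{1}{-55370 + \left(-7372 + 32754\right)} = \frac{1}{-55370 + 25382} = \frac{1}{-29988} = - \frac{1}{29988}$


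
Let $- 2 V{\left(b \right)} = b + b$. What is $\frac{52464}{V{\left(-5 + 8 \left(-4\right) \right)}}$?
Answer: $\frac{52464}{37} \approx 1417.9$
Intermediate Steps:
$V{\left(b \right)} = - b$ ($V{\left(b \right)} = - \frac{b + b}{2} = - \frac{2 b}{2} = - b$)
$\frac{52464}{V{\left(-5 + 8 \left(-4\right) \right)}} = \frac{52464}{\left(-1\right) \left(-5 + 8 \left(-4\right)\right)} = \frac{52464}{\left(-1\right) \left(-5 - 32\right)} = \frac{52464}{\left(-1\right) \left(-37\right)} = \frac{52464}{37}$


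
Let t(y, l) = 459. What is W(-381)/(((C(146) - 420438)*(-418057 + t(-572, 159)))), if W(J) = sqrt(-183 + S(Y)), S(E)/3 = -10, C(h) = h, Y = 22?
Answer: I*sqrt(213)/175513098616 ≈ 8.3153e-11*I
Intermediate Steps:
S(E) = -30 (S(E) = 3*(-10) = -30)
W(J) = I*sqrt(213) (W(J) = sqrt(-183 - 30) = sqrt(-213) = I*sqrt(213))
W(-381)/(((C(146) - 420438)*(-418057 + t(-572, 159)))) = (I*sqrt(213))/(((146 - 420438)*(-418057 + 459))) = (I*sqrt(213))/((-420292*(-417598))) = (I*sqrt(213))/175513098616 = (I*sqrt(213))*(1/175513098616) = I*sqrt(213)/175513098616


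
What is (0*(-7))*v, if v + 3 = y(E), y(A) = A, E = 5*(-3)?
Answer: 0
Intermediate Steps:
E = -15
v = -18 (v = -3 - 15 = -18)
(0*(-7))*v = (0*(-7))*(-18) = 0*(-18) = 0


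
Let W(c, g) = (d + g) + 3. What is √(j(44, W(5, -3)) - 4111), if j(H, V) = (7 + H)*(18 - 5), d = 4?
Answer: 2*I*√862 ≈ 58.72*I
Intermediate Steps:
W(c, g) = 7 + g (W(c, g) = (4 + g) + 3 = 7 + g)
j(H, V) = 91 + 13*H (j(H, V) = (7 + H)*13 = 91 + 13*H)
√(j(44, W(5, -3)) - 4111) = √((91 + 13*44) - 4111) = √((91 + 572) - 4111) = √(663 - 4111) = √(-3448) = 2*I*√862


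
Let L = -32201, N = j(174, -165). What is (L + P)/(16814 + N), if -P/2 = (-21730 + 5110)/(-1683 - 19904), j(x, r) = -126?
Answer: -695156227/360243856 ≈ -1.9297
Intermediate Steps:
P = -33240/21587 (P = -2*(-21730 + 5110)/(-1683 - 19904) = -(-33240)/(-21587) = -(-33240)*(-1)/21587 = -2*16620/21587 = -33240/21587 ≈ -1.5398)
N = -126
(L + P)/(16814 + N) = (-32201 - 33240/21587)/(16814 - 126) = -695156227/21587/16688 = -695156227/21587*1/16688 = -695156227/360243856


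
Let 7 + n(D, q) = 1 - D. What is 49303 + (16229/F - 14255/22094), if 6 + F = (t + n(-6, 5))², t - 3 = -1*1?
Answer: 455002232/11047 ≈ 41188.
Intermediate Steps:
t = 2 (t = 3 - 1*1 = 3 - 1 = 2)
n(D, q) = -6 - D (n(D, q) = -7 + (1 - D) = -6 - D)
F = -2 (F = -6 + (2 + (-6 - 1*(-6)))² = -6 + (2 + (-6 + 6))² = -6 + (2 + 0)² = -6 + 2² = -6 + 4 = -2)
49303 + (16229/F - 14255/22094) = 49303 + (16229/(-2) - 14255/22094) = 49303 + (16229*(-½) - 14255*1/22094) = 49303 + (-16229/2 - 14255/22094) = 49303 - 89648009/11047 = 455002232/11047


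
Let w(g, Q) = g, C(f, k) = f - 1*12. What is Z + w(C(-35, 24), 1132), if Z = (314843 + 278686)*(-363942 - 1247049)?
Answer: -956169877286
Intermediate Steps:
C(f, k) = -12 + f (C(f, k) = f - 12 = -12 + f)
Z = -956169877239 (Z = 593529*(-1610991) = -956169877239)
Z + w(C(-35, 24), 1132) = -956169877239 + (-12 - 35) = -956169877239 - 47 = -956169877286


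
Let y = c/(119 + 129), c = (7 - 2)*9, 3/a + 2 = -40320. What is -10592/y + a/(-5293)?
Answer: -560626486862201/9604095570 ≈ -58374.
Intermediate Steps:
a = -3/40322 (a = 3/(-2 - 40320) = 3/(-40322) = 3*(-1/40322) = -3/40322 ≈ -7.4401e-5)
c = 45 (c = 5*9 = 45)
y = 45/248 (y = 45/(119 + 129) = 45/248 ≈ 0.18145)
-10592/y + a/(-5293) = -10592/45/248 - 3/40322/(-5293) = -10592*248/45 - 3/40322*(-1/5293) = -2626816/45 + 3/213424346 = -560626486862201/9604095570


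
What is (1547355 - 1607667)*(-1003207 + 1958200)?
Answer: -57597537816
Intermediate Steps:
(1547355 - 1607667)*(-1003207 + 1958200) = -60312*954993 = -57597537816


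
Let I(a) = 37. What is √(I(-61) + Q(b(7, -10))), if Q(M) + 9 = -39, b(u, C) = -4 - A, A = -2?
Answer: I*√11 ≈ 3.3166*I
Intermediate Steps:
b(u, C) = -2 (b(u, C) = -4 - 1*(-2) = -4 + 2 = -2)
Q(M) = -48 (Q(M) = -9 - 39 = -48)
√(I(-61) + Q(b(7, -10))) = √(37 - 48) = √(-11) = I*√11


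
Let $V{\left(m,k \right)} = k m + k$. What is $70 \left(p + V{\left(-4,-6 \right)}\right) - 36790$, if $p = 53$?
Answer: $-31820$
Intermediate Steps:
$V{\left(m,k \right)} = k + k m$
$70 \left(p + V{\left(-4,-6 \right)}\right) - 36790 = 70 \left(53 - 6 \left(1 - 4\right)\right) - 36790 = 70 \left(53 - -18\right) - 36790 = 70 \left(53 + 18\right) - 36790 = 70 \cdot 71 - 36790 = 4970 - 36790 = -31820$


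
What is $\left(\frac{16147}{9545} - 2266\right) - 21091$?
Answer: $- \frac{222926418}{9545} \approx -23355.0$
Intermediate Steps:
$\left(\frac{16147}{9545} - 2266\right) - 21091 = - \frac{21612823}{9545} - 21091 = - \frac{222926418}{9545}$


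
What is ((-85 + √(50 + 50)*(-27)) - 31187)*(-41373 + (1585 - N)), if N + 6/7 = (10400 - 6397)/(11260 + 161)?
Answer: 4777697877962/3807 ≈ 1.2550e+9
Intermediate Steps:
N = -40505/79947 (N = -6/7 + (10400 - 6397)/(11260 + 161) = -6/7 + 4003/11421 = -40505/79947 ≈ -0.50665)
((-85 + √(50 + 50)*(-27)) - 31187)*(-41373 + (1585 - N)) = ((-85 + √(50 + 50)*(-27)) - 31187)*(-41373 + (1585 - 1*(-40505/79947))) = ((-85 + √100*(-27)) - 31187)*(-41373 + (1585 + 40505/79947)) = ((-85 + 10*(-27)) - 31187)*(-41373 + 126756500/79947) = ((-85 - 270) - 31187)*(-3180890731/79947) = (-355 - 31187)*(-3180890731/79947) = -31542*(-3180890731/79947) = 4777697877962/3807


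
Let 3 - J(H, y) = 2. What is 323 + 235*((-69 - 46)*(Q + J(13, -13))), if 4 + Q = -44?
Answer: 1270498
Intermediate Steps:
Q = -48 (Q = -4 - 44 = -48)
J(H, y) = 1 (J(H, y) = 3 - 1*2 = 3 - 2 = 1)
323 + 235*((-69 - 46)*(Q + J(13, -13))) = 323 + 235*((-69 - 46)*(-48 + 1)) = 323 + 235*(-115*(-47)) = 323 + 235*5405 = 323 + 1270175 = 1270498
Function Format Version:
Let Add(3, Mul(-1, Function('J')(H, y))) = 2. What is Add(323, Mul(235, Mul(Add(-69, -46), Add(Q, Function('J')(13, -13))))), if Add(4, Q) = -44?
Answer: 1270498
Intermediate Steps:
Q = -48 (Q = Add(-4, -44) = -48)
Function('J')(H, y) = 1 (Function('J')(H, y) = Add(3, Mul(-1, 2)) = Add(3, -2) = 1)
Add(323, Mul(235, Mul(Add(-69, -46), Add(Q, Function('J')(13, -13))))) = Add(323, Mul(235, Mul(Add(-69, -46), Add(-48, 1)))) = Add(323, Mul(235, Mul(-115, -47))) = Add(323, Mul(235, 5405)) = Add(323, 1270175) = 1270498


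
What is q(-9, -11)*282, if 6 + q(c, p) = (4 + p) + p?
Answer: -6768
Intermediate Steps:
q(c, p) = -2 + 2*p (q(c, p) = -6 + ((4 + p) + p) = -6 + (4 + 2*p) = -2 + 2*p)
q(-9, -11)*282 = (-2 + 2*(-11))*282 = (-2 - 22)*282 = -24*282 = -6768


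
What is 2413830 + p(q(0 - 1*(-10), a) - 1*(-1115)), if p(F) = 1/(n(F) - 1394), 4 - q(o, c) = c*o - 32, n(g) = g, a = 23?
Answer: 1141741589/473 ≈ 2.4138e+6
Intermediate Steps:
q(o, c) = 36 - c*o (q(o, c) = 4 - (c*o - 32) = 4 - (-32 + c*o) = 4 + (32 - c*o) = 36 - c*o)
p(F) = 1/(-1394 + F) (p(F) = 1/(F - 1394) = 1/(-1394 + F))
2413830 + p(q(0 - 1*(-10), a) - 1*(-1115)) = 2413830 + 1/(-1394 + ((36 - 1*23*(0 - 1*(-10))) - 1*(-1115))) = 2413830 + 1/(-1394 + ((36 - 1*23*(0 + 10)) + 1115)) = 2413830 + 1/(-1394 + ((36 - 1*23*10) + 1115)) = 2413830 + 1/(-1394 + ((36 - 230) + 1115)) = 2413830 + 1/(-1394 + (-194 + 1115)) = 2413830 + 1/(-1394 + 921) = 2413830 + 1/(-473) = 2413830 - 1/473 = 1141741589/473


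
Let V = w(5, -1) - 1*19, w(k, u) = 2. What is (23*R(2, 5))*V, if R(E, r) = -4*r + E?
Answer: 7038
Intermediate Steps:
R(E, r) = E - 4*r
V = -17 (V = 2 - 1*19 = 2 - 19 = -17)
(23*R(2, 5))*V = (23*(2 - 4*5))*(-17) = (23*(2 - 20))*(-17) = (23*(-18))*(-17) = -414*(-17) = 7038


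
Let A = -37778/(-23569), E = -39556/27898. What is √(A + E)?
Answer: 2*√524290/3367 ≈ 0.43010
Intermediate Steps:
E = -682/481 (E = -39556*1/27898 = -682/481 ≈ -1.4179)
A = 2906/1813 (A = -37778*(-1/23569) = 2906/1813 ≈ 1.6029)
√(A + E) = √(2906/1813 - 682/481) = √(4360/23569) = 2*√524290/3367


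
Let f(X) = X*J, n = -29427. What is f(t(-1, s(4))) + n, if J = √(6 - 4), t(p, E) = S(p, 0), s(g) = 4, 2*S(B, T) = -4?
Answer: -29427 - 2*√2 ≈ -29430.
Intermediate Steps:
S(B, T) = -2 (S(B, T) = (½)*(-4) = -2)
t(p, E) = -2
J = √2 ≈ 1.4142
f(X) = X*√2
f(t(-1, s(4))) + n = -2*√2 - 29427 = -29427 - 2*√2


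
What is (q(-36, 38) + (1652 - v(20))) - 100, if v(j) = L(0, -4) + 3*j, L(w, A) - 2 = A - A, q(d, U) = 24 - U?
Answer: 1476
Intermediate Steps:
L(w, A) = 2 (L(w, A) = 2 + (A - A) = 2 + 0 = 2)
v(j) = 2 + 3*j
(q(-36, 38) + (1652 - v(20))) - 100 = ((24 - 1*38) + (1652 - (2 + 3*20))) - 100 = ((24 - 38) + (1652 - (2 + 60))) - 100 = (-14 + (1652 - 1*62)) - 100 = (-14 + (1652 - 62)) - 100 = (-14 + 1590) - 100 = 1576 - 100 = 1476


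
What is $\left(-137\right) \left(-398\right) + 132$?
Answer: $54658$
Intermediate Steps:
$\left(-137\right) \left(-398\right) + 132 = 54526 + 132 = 54658$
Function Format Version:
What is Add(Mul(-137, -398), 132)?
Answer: 54658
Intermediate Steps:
Add(Mul(-137, -398), 132) = Add(54526, 132) = 54658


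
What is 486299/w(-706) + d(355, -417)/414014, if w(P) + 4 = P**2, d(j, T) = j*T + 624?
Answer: 5811828847/9379901184 ≈ 0.61960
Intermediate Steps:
d(j, T) = 624 + T*j (d(j, T) = T*j + 624 = 624 + T*j)
w(P) = -4 + P**2
486299/w(-706) + d(355, -417)/414014 = 486299/(-4 + (-706)**2) + (624 - 417*355)/414014 = 486299/(-4 + 498436) + (624 - 148035)*(1/414014) = 486299/498432 - 147411*1/414014 = 486299*(1/498432) - 147411/414014 = 44209/45312 - 147411/414014 = 5811828847/9379901184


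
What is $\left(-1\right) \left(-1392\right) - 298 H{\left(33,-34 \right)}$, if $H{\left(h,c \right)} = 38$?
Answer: $-9932$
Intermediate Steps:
$\left(-1\right) \left(-1392\right) - 298 H{\left(33,-34 \right)} = \left(-1\right) \left(-1392\right) - 11324 = 1392 - 11324 = -9932$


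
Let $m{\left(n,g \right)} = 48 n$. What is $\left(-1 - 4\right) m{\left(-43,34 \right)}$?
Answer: $10320$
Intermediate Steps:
$\left(-1 - 4\right) m{\left(-43,34 \right)} = \left(-1 - 4\right) 48 \left(-43\right) = \left(-5\right) \left(-2064\right) = 10320$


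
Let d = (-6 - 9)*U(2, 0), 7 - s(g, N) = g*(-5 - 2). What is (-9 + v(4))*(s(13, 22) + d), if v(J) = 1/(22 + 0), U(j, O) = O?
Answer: -9653/11 ≈ -877.54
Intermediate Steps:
s(g, N) = 7 + 7*g (s(g, N) = 7 - g*(-5 - 2) = 7 - g*(-7) = 7 - (-7)*g = 7 + 7*g)
v(J) = 1/22
d = 0 (d = (-6 - 9)*0 = -15*0 = 0)
(-9 + v(4))*(s(13, 22) + d) = (-9 + 1/22)*((7 + 7*13) + 0) = -197*((7 + 91) + 0)/22 = -197*(98 + 0)/22 = -197/22*98 = -9653/11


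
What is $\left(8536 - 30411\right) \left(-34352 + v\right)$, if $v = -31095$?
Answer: $1431653125$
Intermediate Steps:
$\left(8536 - 30411\right) \left(-34352 + v\right) = \left(8536 - 30411\right) \left(-34352 - 31095\right) = \left(-21875\right) \left(-65447\right) = 1431653125$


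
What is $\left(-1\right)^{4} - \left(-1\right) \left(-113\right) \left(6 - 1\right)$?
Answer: $-564$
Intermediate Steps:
$\left(-1\right)^{4} - \left(-1\right) \left(-113\right) \left(6 - 1\right) = 1 - 113 \left(6 - 1\right) = 1 - 113 \cdot 5 = 1 - 565 = -564$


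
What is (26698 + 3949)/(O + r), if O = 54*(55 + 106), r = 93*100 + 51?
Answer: 30647/18045 ≈ 1.6984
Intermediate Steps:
r = 9351 (r = 9300 + 51 = 9351)
O = 8694 (O = 54*161 = 8694)
(26698 + 3949)/(O + r) = (26698 + 3949)/(8694 + 9351) = 30647/18045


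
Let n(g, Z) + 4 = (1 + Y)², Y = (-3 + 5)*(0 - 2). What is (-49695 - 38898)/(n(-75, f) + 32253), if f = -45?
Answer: -88593/32258 ≈ -2.7464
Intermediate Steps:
Y = -4 (Y = 2*(-2) = -4)
n(g, Z) = 5 (n(g, Z) = -4 + (1 - 4)² = -4 + (-3)² = -4 + 9 = 5)
(-49695 - 38898)/(n(-75, f) + 32253) = (-49695 - 38898)/(5 + 32253) = -88593/32258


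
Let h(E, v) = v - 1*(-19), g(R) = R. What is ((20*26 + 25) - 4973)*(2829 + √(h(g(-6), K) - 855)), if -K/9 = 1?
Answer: -12526812 - 57564*I*√5 ≈ -1.2527e+7 - 1.2872e+5*I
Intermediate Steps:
K = -9 (K = -9*1 = -9)
h(E, v) = 19 + v (h(E, v) = v + 19 = 19 + v)
((20*26 + 25) - 4973)*(2829 + √(h(g(-6), K) - 855)) = ((20*26 + 25) - 4973)*(2829 + √((19 - 9) - 855)) = ((520 + 25) - 4973)*(2829 + √(10 - 855)) = (545 - 4973)*(2829 + √(-845)) = -4428*(2829 + 13*I*√5) = -12526812 - 57564*I*√5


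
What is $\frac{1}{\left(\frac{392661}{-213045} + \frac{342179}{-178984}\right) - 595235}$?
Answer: $- \frac{12710548760}{7565811217679093} \approx -1.68 \cdot 10^{-6}$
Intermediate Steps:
$\frac{1}{\left(\frac{392661}{-213045} + \frac{342179}{-178984}\right) - 595235} = \frac{1}{\left(392661 \left(- \frac{1}{213045}\right) + 342179 \left(- \frac{1}{178984}\right)\right) - 595235} = \frac{1}{\left(- \frac{130887}{71015} - \frac{342179}{178984}\right) - 595235} = \frac{1}{- \frac{47726520493}{12710548760} - 595235} = \frac{1}{- \frac{7565811217679093}{12710548760}} = - \frac{12710548760}{7565811217679093}$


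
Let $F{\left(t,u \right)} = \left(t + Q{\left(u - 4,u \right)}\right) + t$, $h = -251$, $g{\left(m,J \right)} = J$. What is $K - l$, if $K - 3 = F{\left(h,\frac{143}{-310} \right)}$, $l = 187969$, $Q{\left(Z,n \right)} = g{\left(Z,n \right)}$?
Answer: $- \frac{58425223}{310} \approx -1.8847 \cdot 10^{5}$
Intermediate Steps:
$Q{\left(Z,n \right)} = n$
$F{\left(t,u \right)} = u + 2 t$ ($F{\left(t,u \right)} = \left(t + u\right) + t = u + 2 t$)
$K = - \frac{154833}{310}$ ($K = 3 + \left(\frac{143}{-310} + 2 \left(-251\right)\right) = 3 + \left(143 \left(- \frac{1}{310}\right) - 502\right) = 3 - \frac{155763}{310} = - \frac{154833}{310} \approx -499.46$)
$K - l = - \frac{154833}{310} - 187969 = - \frac{58425223}{310}$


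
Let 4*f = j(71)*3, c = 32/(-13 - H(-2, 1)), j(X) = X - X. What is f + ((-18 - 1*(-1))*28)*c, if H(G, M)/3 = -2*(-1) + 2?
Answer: 15232/25 ≈ 609.28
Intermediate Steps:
H(G, M) = 12 (H(G, M) = 3*(-2*(-1) + 2) = 3*(2 + 2) = 3*4 = 12)
j(X) = 0
c = -32/25 (c = 32/(-13 - 1*12) = 32/(-13 - 12) = 32/(-25) = 32*(-1/25) = -32/25 ≈ -1.2800)
f = 0 (f = (0*3)/4 = (1/4)*0 = 0)
f + ((-18 - 1*(-1))*28)*c = 0 + ((-18 - 1*(-1))*28)*(-32/25) = 0 + ((-18 + 1)*28)*(-32/25) = 0 - 17*28*(-32/25) = 0 - 476*(-32/25) = 0 + 15232/25 = 15232/25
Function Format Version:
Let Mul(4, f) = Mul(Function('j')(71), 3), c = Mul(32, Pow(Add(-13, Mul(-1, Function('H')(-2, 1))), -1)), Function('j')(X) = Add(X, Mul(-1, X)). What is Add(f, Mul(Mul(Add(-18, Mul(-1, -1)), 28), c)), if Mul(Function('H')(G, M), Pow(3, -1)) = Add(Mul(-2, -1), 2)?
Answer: Rational(15232, 25) ≈ 609.28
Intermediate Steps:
Function('H')(G, M) = 12 (Function('H')(G, M) = Mul(3, Add(Mul(-2, -1), 2)) = Mul(3, Add(2, 2)) = Mul(3, 4) = 12)
Function('j')(X) = 0
c = Rational(-32, 25) (c = Mul(32, Pow(Add(-13, Mul(-1, 12)), -1)) = Mul(32, Pow(Add(-13, -12), -1)) = Mul(32, Pow(-25, -1)) = Mul(32, Rational(-1, 25)) = Rational(-32, 25) ≈ -1.2800)
f = 0 (f = Mul(Rational(1, 4), Mul(0, 3)) = Mul(Rational(1, 4), 0) = 0)
Add(f, Mul(Mul(Add(-18, Mul(-1, -1)), 28), c)) = Add(0, Mul(Mul(Add(-18, Mul(-1, -1)), 28), Rational(-32, 25))) = Add(0, Mul(Mul(Add(-18, 1), 28), Rational(-32, 25))) = Add(0, Mul(Mul(-17, 28), Rational(-32, 25))) = Add(0, Mul(-476, Rational(-32, 25))) = Add(0, Rational(15232, 25)) = Rational(15232, 25)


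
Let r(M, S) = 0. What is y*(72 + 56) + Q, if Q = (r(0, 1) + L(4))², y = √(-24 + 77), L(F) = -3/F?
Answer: 9/16 + 128*√53 ≈ 932.42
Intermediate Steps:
y = √53 ≈ 7.2801
Q = 9/16 (Q = (0 - 3/4)² = (0 - 3*¼)² = (0 - ¾)² = (-¾)² = 9/16 ≈ 0.56250)
y*(72 + 56) + Q = √53*(72 + 56) + 9/16 = √53*128 + 9/16 = 128*√53 + 9/16 = 9/16 + 128*√53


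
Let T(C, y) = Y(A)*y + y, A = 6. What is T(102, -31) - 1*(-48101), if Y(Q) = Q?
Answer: 47884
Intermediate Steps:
T(C, y) = 7*y (T(C, y) = 6*y + y = 7*y)
T(102, -31) - 1*(-48101) = 7*(-31) - 1*(-48101) = -217 + 48101 = 47884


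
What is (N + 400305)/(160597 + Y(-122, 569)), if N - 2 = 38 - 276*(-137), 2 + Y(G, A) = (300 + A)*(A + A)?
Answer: 438157/1149517 ≈ 0.38117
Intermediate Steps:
Y(G, A) = -2 + 2*A*(300 + A) (Y(G, A) = -2 + (300 + A)*(A + A) = -2 + (300 + A)*(2*A) = -2 + 2*A*(300 + A))
N = 37852 (N = 2 + (38 - 276*(-137)) = 2 + (38 + 37812) = 2 + 37850 = 37852)
(N + 400305)/(160597 + Y(-122, 569)) = (37852 + 400305)/(160597 + (-2 + 2*569**2 + 600*569)) = 438157/(160597 + (-2 + 2*323761 + 341400)) = 438157/(160597 + (-2 + 647522 + 341400)) = 438157/(160597 + 988920) = 438157/1149517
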